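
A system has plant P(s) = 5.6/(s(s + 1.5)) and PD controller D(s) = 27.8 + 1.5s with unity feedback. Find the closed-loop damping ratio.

Forward path: (27.8 + 1.5s)·5.6/(s(s+1.5)). The closed-loop characteristic equation is s² + (1.5 + 5.6·1.5)s + 5.6·27.8 = 0.
That is s² + 9.9s + 155.7 = 0, so ω_n = 12.48 rad/s and ζ = 9.9/(2·12.48) = 0.3967.

ζ = 0.397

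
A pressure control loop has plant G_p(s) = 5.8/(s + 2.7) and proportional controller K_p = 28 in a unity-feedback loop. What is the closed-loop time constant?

τ = 0.00606 s

Closed-loop transfer function: T(s) = K_p·G_p(s)/(1 + K_p·G_p(s)) = 162.4/(s + 2.7 + 162.4) = 162.4/(s + 165.1).
Time constant τ = 1/165.1 = 0.00606 s.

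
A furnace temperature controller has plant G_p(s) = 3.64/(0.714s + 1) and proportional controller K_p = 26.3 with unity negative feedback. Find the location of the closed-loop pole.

s = -135.5

Closed loop: T(s) = K_p·G_p/(1+K_p·G_p) = 95.73/(0.714s + 1 + 95.73), with pole at s = −(1 + 95.73)/0.714 = −135.5.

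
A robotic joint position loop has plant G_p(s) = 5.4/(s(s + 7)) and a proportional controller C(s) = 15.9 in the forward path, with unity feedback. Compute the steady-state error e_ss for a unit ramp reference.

The loop has one pole at the origin (type 1). Velocity error constant K_v = lim_{s→0} s·C(s)G_p(s) = 15.9·5.4/7 = 12.27.
Steady-state error to a unit ramp: e_ss = 1/K_v = 0.0815.

0.0815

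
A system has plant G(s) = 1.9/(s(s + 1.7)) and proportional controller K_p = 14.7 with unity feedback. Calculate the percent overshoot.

59.9%

The closed-loop denominator s² + 1.7s + 27.93 gives ω_n = √27.93 = 5.285 and ζ = 1.7/(2ω_n) = 0.1608.
%OS = 100·exp(−πζ/√(1−ζ²)) = 100·exp(−π·0.1608/√0.9741) = 59.9%.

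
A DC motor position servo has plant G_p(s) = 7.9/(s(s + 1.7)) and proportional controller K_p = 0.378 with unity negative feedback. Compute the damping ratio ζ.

ζ = 0.492

The closed-loop denominator is s(s+1.7) + 0.378·7.9 = s² + 1.7s + 2.986.
Matching s² + 2ζω_n s + ω_n²: ω_n = √2.986 = 1.728 rad/s and 2ζω_n = 1.7, so ζ = 1.7/(2·1.728) = 0.492.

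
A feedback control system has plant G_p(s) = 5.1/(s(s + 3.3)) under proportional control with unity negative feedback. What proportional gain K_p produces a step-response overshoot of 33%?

K_p = 4.82

From %OS = 100·exp(−πζ/√(1−ζ²)) = 33%, ζ = −ln(0.33)/√(π²+ln²(0.33)) = 0.3328.
Characteristic equation s² + 3.3s + 5.1K_p = 0 gives ζ = 3.3/(2√(5.1K_p)).
Setting ζ = 0.3328: √(5.1K_p) = 3.3/(2·0.3328) = 4.958, so K_p = 24.58/5.1 = 4.82.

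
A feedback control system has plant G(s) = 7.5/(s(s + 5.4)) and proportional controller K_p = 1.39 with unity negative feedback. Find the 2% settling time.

From 1 + K_pG(s) = 0: s² + 5.4s + 10.42 = 0 ⇒ ω_n = 3.229, ζ = 0.8362.
2% settling time T_s ≈ 4/(ζω_n) = 4/2.7 = 1.48 s.

T_s ≈ 1.48 s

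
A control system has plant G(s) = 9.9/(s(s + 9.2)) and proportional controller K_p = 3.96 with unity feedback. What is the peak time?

T_p = 0.74 s

The closed-loop denominator s² + 9.2s + 39.2 gives ω_n = √39.2 = 6.261 and ζ = 9.2/(2ω_n) = 0.7347.
Damped frequency ω_d = ω_n√(1−ζ²) = 4.248 rad/s, so peak time T_p = π/ω_d = 0.74 s.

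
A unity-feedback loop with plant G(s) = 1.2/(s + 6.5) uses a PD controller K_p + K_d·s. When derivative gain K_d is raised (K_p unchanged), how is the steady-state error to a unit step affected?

unchanged

At s = 0 the derivative term contributes nothing: C(0) = K_p regardless of K_d, so K_pos = K_p·G(0) and e_ss are unchanged.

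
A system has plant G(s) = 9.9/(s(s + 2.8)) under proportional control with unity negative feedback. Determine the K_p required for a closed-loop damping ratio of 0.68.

K_p = 0.428

Closed-loop characteristic equation: s² + 2.8s + K_p·9.9 = 0.
So ω_n = √(9.9K_p) and 2ζω_n = 2.8, giving ζ = 2.8/(2√(9.9K_p)).
Setting ζ = 0.68: √(9.9K_p) = 2.8/(2·0.68) = 2.059, so K_p = 4.239/9.9 = 0.428.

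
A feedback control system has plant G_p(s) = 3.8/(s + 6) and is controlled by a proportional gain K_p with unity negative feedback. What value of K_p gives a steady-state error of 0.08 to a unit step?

K_p = 18.2

Steady-state error for a unit step on this type-0 loop is 1/(1 + K_p·G_p(0)).
G_p(0) = 0.6333. Require 1/(1 + K_p·0.6333) = 0.08, so 1 + 0.6333·K_p = 12.5.
K_p = (12.5 − 1)/0.6333 = 18.2.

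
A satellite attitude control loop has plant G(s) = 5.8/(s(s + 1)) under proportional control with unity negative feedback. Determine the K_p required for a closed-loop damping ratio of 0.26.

Closed-loop characteristic equation: s² + 1s + K_p·5.8 = 0.
So ω_n = √(5.8K_p) and 2ζω_n = 1, giving ζ = 1/(2√(5.8K_p)).
Setting ζ = 0.26: √(5.8K_p) = 1/(2·0.26) = 1.923, so K_p = 3.698/5.8 = 0.638.

K_p = 0.638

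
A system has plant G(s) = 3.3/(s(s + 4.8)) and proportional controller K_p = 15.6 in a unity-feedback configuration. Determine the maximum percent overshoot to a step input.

The closed-loop denominator s² + 4.8s + 51.48 gives ω_n = √51.48 = 7.175 and ζ = 4.8/(2ω_n) = 0.3345.
%OS = 100·exp(−πζ/√(1−ζ²)) = 100·exp(−π·0.3345/√0.8881) = 32.8%.

32.8%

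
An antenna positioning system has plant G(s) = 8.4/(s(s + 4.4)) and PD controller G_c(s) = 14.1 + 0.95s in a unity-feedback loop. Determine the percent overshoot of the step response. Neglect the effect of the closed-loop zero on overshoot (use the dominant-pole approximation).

Forward path: (14.1 + 0.95s)·8.4/(s(s+4.4)). The closed-loop characteristic equation is s² + (4.4 + 8.4·0.95)s + 8.4·14.1 = 0.
That is s² + 12.38s + 118.4 = 0, so ω_n = 10.88 rad/s and ζ = 12.38/(2·10.88) = 0.5688.
%OS = 100·exp(−πζ/√(1−ζ²)) = 11.4%.

11.4%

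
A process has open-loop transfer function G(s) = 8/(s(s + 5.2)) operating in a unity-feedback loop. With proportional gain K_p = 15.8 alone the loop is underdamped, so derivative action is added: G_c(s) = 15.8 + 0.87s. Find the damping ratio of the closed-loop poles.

Forward path: (15.8 + 0.87s)·8/(s(s+5.2)). The closed-loop characteristic equation is s² + (5.2 + 8·0.87)s + 8·15.8 = 0.
That is s² + 12.16s + 126.4 = 0, so ω_n = 11.24 rad/s and ζ = 12.16/(2·11.24) = 0.5408.

ζ = 0.541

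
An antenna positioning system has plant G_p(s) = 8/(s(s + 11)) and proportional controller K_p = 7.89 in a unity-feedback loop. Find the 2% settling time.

Closed-loop characteristic equation: s² + 11s + 63.12 = 0, so ω_n = 7.945 rad/s and ζ = 11/(2·7.945) = 0.6923.
2% settling time T_s ≈ 4/(ζω_n) = 4/5.5 = 0.727 s.

T_s ≈ 0.727 s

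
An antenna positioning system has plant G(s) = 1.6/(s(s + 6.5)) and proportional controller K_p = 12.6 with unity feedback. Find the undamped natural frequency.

ω_n = 4.49 rad/s

1 + K_p·G(s) = 0 gives s² + 6.5s + 20.16 = 0.
So ω_n² = 20.16 ⇒ ω_n = 4.49 rad/s, and ζ = 6.5/(2ω_n) = 0.724.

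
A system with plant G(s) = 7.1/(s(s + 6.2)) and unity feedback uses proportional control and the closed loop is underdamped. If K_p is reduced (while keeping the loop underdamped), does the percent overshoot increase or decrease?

decrease

ζ = 6.2/(2√(7.1K_p)) rises as K_p falls; higher damping means less overshoot.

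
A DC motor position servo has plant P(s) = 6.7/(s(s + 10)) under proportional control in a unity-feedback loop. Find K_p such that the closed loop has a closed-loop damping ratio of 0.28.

Closed-loop characteristic equation: s² + 10s + K_p·6.7 = 0.
So ω_n = √(6.7K_p) and 2ζω_n = 10, giving ζ = 10/(2√(6.7K_p)).
Setting ζ = 0.28: √(6.7K_p) = 10/(2·0.28) = 17.86, so K_p = 318.9/6.7 = 47.6.

K_p = 47.6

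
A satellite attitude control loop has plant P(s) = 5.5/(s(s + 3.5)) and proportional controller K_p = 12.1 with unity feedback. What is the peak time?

From 1 + K_pP(s) = 0: s² + 3.5s + 66.55 = 0 ⇒ ω_n = 8.158, ζ = 0.2145.
Damped frequency ω_d = ω_n√(1−ζ²) = 7.968 rad/s, so peak time T_p = π/ω_d = 0.394 s.

T_p = 0.394 s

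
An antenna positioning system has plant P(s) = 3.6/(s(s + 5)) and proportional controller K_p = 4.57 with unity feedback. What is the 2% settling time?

The closed-loop denominator s² + 5s + 16.45 gives ω_n = √16.45 = 4.056 and ζ = 5/(2ω_n) = 0.6164.
2% settling time T_s ≈ 4/(ζω_n) = 4/2.5 = 1.6 s.

T_s ≈ 1.6 s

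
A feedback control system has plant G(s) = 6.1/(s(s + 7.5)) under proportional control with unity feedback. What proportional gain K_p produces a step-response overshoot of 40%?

From %OS = 100·exp(−πζ/√(1−ζ²)) = 40%, ζ = −ln(0.4)/√(π²+ln²(0.4)) = 0.28.
Characteristic equation s² + 7.5s + 6.1K_p = 0 gives ζ = 7.5/(2√(6.1K_p)).
Setting ζ = 0.28: √(6.1K_p) = 7.5/(2·0.28) = 13.39, so K_p = 179.4/6.1 = 29.4.

K_p = 29.4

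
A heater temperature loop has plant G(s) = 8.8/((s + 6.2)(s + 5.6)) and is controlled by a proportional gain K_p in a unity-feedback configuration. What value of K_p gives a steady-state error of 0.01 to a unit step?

The loop is type 0, so e_ss(step) = 1/(1 + K_pos) with K_pos = K_p·G(0).
G(0) = 0.2535. Require 1/(1 + K_p·0.2535) = 0.01, so 1 + 0.2535·K_p = 100.
K_p = (100 − 1)/0.2535 = 391.

K_p = 391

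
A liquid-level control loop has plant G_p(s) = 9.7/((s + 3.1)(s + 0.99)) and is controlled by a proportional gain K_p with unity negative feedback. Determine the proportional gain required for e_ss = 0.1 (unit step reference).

Steady-state error for a unit step on this type-0 loop is 1/(1 + K_p·G_p(0)).
G_p(0) = 3.161. Require 1/(1 + K_p·3.161) = 0.1, so 1 + 3.161·K_p = 10.
K_p = (10 − 1)/3.161 = 2.85.

K_p = 2.85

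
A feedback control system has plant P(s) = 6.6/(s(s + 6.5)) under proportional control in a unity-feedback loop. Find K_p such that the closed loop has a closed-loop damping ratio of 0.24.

K_p = 27.8

Closed-loop characteristic equation: s² + 6.5s + K_p·6.6 = 0.
So ω_n = √(6.6K_p) and 2ζω_n = 6.5, giving ζ = 6.5/(2√(6.6K_p)).
Setting ζ = 0.24: √(6.6K_p) = 6.5/(2·0.24) = 13.54, so K_p = 183.4/6.6 = 27.8.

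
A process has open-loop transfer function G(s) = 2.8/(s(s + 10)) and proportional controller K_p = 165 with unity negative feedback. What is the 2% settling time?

T_s ≈ 0.8 s

Closed-loop characteristic equation: s² + 10s + 462 = 0, so ω_n = 21.49 rad/s and ζ = 10/(2·21.49) = 0.2326.
2% settling time T_s ≈ 4/(ζω_n) = 4/5 = 0.8 s.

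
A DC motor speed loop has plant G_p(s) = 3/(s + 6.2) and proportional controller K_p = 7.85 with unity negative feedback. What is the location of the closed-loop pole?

Closed-loop transfer function: T(s) = K_p·G_p(s)/(1 + K_p·G_p(s)) = 23.55/(s + 6.2 + 23.55) = 23.55/(s + 29.75).
The closed-loop pole is at s = −29.75.

s = -29.75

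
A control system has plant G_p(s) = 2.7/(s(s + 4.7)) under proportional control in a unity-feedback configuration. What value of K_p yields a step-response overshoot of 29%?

From %OS = 100·exp(−πζ/√(1−ζ²)) = 29%, ζ = −ln(0.29)/√(π²+ln²(0.29)) = 0.3666.
Characteristic equation s² + 4.7s + 2.7K_p = 0 gives ζ = 4.7/(2√(2.7K_p)).
Setting ζ = 0.3666: √(2.7K_p) = 4.7/(2·0.3666) = 6.41, so K_p = 41.09/2.7 = 15.2.

K_p = 15.2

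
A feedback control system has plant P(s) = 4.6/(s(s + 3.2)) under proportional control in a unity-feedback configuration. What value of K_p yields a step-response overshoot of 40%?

K_p = 7.1

From %OS = 100·exp(−πζ/√(1−ζ²)) = 40%, ζ = −ln(0.4)/√(π²+ln²(0.4)) = 0.28.
Characteristic equation s² + 3.2s + 4.6K_p = 0 gives ζ = 3.2/(2√(4.6K_p)).
Setting ζ = 0.28: √(4.6K_p) = 3.2/(2·0.28) = 5.714, so K_p = 32.65/4.6 = 7.1.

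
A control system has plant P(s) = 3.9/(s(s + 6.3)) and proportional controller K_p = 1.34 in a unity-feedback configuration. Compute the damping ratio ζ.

With unity feedback the closed-loop characteristic equation is s² + 6.3s + 1.34·3.9 = s² + 6.3s + 5.226 = 0.
So ω_n² = 5.226 ⇒ ω_n = 2.286 rad/s, and ζ = 6.3/(2ω_n) = 1.38.

ζ = 1.38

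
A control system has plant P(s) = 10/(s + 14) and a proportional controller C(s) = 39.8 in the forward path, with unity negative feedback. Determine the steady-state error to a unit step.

The loop is type 0. Static position error constant K_pos = C(0)·P(0) = 39.8·0.7143 = 28.43.
Steady-state error to a unit step: e_ss = 1/(1+K_pos) = 1/29.43 = 0.034.

0.034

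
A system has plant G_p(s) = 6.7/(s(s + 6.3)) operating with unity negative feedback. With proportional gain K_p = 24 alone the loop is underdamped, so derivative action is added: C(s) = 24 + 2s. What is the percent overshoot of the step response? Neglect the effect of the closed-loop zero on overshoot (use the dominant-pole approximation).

Forward path: (24 + 2s)·6.7/(s(s+6.3)). The closed-loop characteristic equation is s² + (6.3 + 6.7·2)s + 6.7·24 = 0.
That is s² + 19.7s + 160.8 = 0, so ω_n = 12.68 rad/s and ζ = 19.7/(2·12.68) = 0.7768.
%OS = 100·exp(−πζ/√(1−ζ²)) = 2.08%.

2.08%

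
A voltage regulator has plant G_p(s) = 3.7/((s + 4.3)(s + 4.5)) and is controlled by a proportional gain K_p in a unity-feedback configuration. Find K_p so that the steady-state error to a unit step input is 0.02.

The loop is type 0, so e_ss(step) = 1/(1 + K_pos) with K_pos = K_p·G_p(0).
G_p(0) = 0.1912. Require 1/(1 + K_p·0.1912) = 0.02, so 1 + 0.1912·K_p = 50.
K_p = (50 − 1)/0.1912 = 256.

K_p = 256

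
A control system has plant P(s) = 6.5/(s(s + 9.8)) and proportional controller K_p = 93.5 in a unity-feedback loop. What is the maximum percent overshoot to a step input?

52.9%

From 1 + K_pP(s) = 0: s² + 9.8s + 607.8 = 0 ⇒ ω_n = 24.65, ζ = 0.1988.
%OS = 100·exp(−πζ/√(1−ζ²)) = 100·exp(−π·0.1988/√0.9605) = 52.9%.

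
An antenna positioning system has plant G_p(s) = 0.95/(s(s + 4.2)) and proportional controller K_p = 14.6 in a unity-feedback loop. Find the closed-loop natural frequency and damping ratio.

The closed-loop denominator is s(s+4.2) + 14.6·0.95 = s² + 4.2s + 13.87.
So ω_n² = 13.87 ⇒ ω_n = 3.724 rad/s, and ζ = 4.2/(2ω_n) = 0.564.

ω_n = 3.72 rad/s, ζ = 0.564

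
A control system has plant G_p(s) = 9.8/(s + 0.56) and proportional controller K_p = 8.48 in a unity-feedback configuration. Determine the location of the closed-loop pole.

s = -83.66

Closed-loop transfer function: T(s) = K_p·G_p(s)/(1 + K_p·G_p(s)) = 83.1/(s + 0.56 + 83.1) = 83.1/(s + 83.66).
The closed-loop pole is at s = −83.66.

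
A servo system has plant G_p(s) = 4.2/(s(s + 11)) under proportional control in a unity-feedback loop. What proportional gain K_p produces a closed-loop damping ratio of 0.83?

Closed-loop characteristic equation: s² + 11s + K_p·4.2 = 0.
So ω_n = √(4.2K_p) and 2ζω_n = 11, giving ζ = 11/(2√(4.2K_p)).
Setting ζ = 0.83: √(4.2K_p) = 11/(2·0.83) = 6.627, so K_p = 43.91/4.2 = 10.5.

K_p = 10.5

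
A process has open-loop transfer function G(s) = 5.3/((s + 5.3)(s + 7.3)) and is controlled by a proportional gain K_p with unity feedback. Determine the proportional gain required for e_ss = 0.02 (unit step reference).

K_p = 358

Steady-state error for a unit step on this type-0 loop is 1/(1 + K_p·G(0)).
G(0) = 0.137. Require 1/(1 + K_p·0.137) = 0.02, so 1 + 0.137·K_p = 50.
K_p = (50 − 1)/0.137 = 358.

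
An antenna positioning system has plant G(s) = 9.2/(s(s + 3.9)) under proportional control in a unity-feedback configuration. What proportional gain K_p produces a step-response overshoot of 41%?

K_p = 5.54

From %OS = 100·exp(−πζ/√(1−ζ²)) = 41%, ζ = −ln(0.41)/√(π²+ln²(0.41)) = 0.273.
Characteristic equation s² + 3.9s + 9.2K_p = 0 gives ζ = 3.9/(2√(9.2K_p)).
Setting ζ = 0.273: √(9.2K_p) = 3.9/(2·0.273) = 7.142, so K_p = 51.01/9.2 = 5.54.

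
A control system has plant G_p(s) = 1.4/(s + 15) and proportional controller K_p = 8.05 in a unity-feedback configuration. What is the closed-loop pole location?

s = -26.27

Closed-loop transfer function: T(s) = K_p·G_p(s)/(1 + K_p·G_p(s)) = 11.27/(s + 15 + 11.27) = 11.27/(s + 26.27).
The closed-loop pole is at s = −26.27.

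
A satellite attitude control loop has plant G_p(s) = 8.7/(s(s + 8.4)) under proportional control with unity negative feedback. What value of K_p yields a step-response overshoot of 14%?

From %OS = 100·exp(−πζ/√(1−ζ²)) = 14%, ζ = −ln(0.14)/√(π²+ln²(0.14)) = 0.5305.
Characteristic equation s² + 8.4s + 8.7K_p = 0 gives ζ = 8.4/(2√(8.7K_p)).
Setting ζ = 0.5305: √(8.7K_p) = 8.4/(2·0.5305) = 7.917, so K_p = 62.68/8.7 = 7.2.

K_p = 7.2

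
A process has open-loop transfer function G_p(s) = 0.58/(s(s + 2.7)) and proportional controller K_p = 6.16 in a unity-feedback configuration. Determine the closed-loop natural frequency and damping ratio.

1 + K_p·G_p(s) = 0 gives s² + 2.7s + 3.573 = 0.
So ω_n² = 3.573 ⇒ ω_n = 1.89 rad/s, and ζ = 2.7/(2ω_n) = 0.714.

ω_n = 1.89 rad/s, ζ = 0.714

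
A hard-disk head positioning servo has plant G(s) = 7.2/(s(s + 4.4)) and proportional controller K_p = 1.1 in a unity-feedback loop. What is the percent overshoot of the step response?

1.95%

The closed-loop denominator s² + 4.4s + 7.92 gives ω_n = √7.92 = 2.814 and ζ = 4.4/(2ω_n) = 0.7817.
%OS = 100·exp(−πζ/√(1−ζ²)) = 100·exp(−π·0.7817/√0.3889) = 1.95%.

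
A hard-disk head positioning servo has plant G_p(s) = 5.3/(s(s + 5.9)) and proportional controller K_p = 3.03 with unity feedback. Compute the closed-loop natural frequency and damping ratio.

With unity feedback the closed-loop characteristic equation is s² + 5.9s + 3.03·5.3 = s² + 5.9s + 16.06 = 0.
Matching s² + 2ζω_n s + ω_n²: ω_n = √16.06 = 4.007 rad/s and 2ζω_n = 5.9, so ζ = 5.9/(2·4.007) = 0.736.

ω_n = 4.01 rad/s, ζ = 0.736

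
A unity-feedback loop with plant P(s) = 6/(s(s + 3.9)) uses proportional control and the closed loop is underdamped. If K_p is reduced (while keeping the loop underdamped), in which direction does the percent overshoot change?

ζ = 3.9/(2√(6K_p)) rises as K_p falls; higher damping means less overshoot.

decrease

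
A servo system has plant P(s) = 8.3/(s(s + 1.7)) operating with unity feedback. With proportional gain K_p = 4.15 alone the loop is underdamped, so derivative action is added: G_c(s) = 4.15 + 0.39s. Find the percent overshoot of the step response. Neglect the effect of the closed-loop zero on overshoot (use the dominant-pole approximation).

23.3%

Forward path: (4.15 + 0.39s)·8.3/(s(s+1.7)). The closed-loop characteristic equation is s² + (1.7 + 8.3·0.39)s + 8.3·4.15 = 0.
That is s² + 4.937s + 34.45 = 0, so ω_n = 5.869 rad/s and ζ = 4.937/(2·5.869) = 0.4206.
%OS = 100·exp(−πζ/√(1−ζ²)) = 23.3%.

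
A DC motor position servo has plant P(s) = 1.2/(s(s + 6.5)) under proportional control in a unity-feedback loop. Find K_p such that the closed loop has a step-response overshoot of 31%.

K_p = 72.1

From %OS = 100·exp(−πζ/√(1−ζ²)) = 31%, ζ = −ln(0.31)/√(π²+ln²(0.31)) = 0.3493.
Characteristic equation s² + 6.5s + 1.2K_p = 0 gives ζ = 6.5/(2√(1.2K_p)).
Setting ζ = 0.3493: √(1.2K_p) = 6.5/(2·0.3493) = 9.304, so K_p = 86.56/1.2 = 72.1.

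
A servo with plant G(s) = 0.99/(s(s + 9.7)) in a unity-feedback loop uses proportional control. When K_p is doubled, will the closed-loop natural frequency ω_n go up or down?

ω_n = √(0.99·K_p), which grows with K_p.

increase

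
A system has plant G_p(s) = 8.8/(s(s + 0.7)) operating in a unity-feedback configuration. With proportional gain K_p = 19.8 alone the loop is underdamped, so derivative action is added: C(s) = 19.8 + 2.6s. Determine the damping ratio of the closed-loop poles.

ζ = 0.893

Forward path: (19.8 + 2.6s)·8.8/(s(s+0.7)). The closed-loop characteristic equation is s² + (0.7 + 8.8·2.6)s + 8.8·19.8 = 0.
That is s² + 23.58s + 174.2 = 0, so ω_n = 13.2 rad/s and ζ = 23.58/(2·13.2) = 0.8932.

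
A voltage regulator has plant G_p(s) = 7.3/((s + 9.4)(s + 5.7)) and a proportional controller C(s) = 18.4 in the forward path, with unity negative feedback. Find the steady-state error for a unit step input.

The loop is type 0. Static position error constant K_pos = C(0)·G_p(0) = 18.4·0.1362 = 2.507.
Steady-state error to a unit step: e_ss = 1/(1+K_pos) = 1/3.507 = 0.285.

0.285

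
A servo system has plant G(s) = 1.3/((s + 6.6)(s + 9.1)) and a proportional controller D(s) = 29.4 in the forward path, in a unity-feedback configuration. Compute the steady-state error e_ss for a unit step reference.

The loop is type 0. Static position error constant K_pos = D(0)·G(0) = 29.4·0.02165 = 0.6364.
Steady-state error to a unit step: e_ss = 1/(1+K_pos) = 1/1.636 = 0.611.

0.611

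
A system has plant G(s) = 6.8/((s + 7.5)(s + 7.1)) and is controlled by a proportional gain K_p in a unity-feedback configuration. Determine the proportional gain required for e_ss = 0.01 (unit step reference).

The loop is type 0, so e_ss(step) = 1/(1 + K_pos) with K_pos = K_p·G(0).
G(0) = 0.1277. Require 1/(1 + K_p·0.1277) = 0.01, so 1 + 0.1277·K_p = 100.
K_p = (100 − 1)/0.1277 = 775.

K_p = 775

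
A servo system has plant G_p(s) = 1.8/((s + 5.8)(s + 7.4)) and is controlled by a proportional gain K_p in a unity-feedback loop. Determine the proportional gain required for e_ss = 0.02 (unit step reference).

The loop is type 0, so e_ss(step) = 1/(1 + K_pos) with K_pos = K_p·G_p(0).
G_p(0) = 0.04194. Require 1/(1 + K_p·0.04194) = 0.02, so 1 + 0.04194·K_p = 50.
K_p = (50 − 1)/0.04194 = 1170.

K_p = 1170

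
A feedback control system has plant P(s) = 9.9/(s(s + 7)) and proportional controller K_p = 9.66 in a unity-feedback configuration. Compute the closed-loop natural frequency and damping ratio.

ω_n = 9.78 rad/s, ζ = 0.358

With unity feedback the closed-loop characteristic equation is s² + 7s + 9.66·9.9 = s² + 7s + 95.63 = 0.
So ω_n² = 95.63 ⇒ ω_n = 9.779 rad/s, and ζ = 7/(2ω_n) = 0.358.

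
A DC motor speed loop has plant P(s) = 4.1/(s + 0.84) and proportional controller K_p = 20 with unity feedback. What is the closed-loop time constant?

Closed-loop transfer function: T(s) = K_p·P(s)/(1 + K_p·P(s)) = 82/(s + 0.84 + 82) = 82/(s + 82.84).
Time constant τ = 1/82.84 = 0.0121 s.

τ = 0.0121 s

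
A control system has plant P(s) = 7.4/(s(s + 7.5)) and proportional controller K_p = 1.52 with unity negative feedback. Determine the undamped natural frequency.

With unity feedback the closed-loop characteristic equation is s² + 7.5s + 1.52·7.4 = s² + 7.5s + 11.25 = 0.
Matching s² + 2ζω_n s + ω_n²: ω_n = √11.25 = 3.354 rad/s and 2ζω_n = 7.5, so ζ = 7.5/(2·3.354) = 1.12.

ω_n = 3.35 rad/s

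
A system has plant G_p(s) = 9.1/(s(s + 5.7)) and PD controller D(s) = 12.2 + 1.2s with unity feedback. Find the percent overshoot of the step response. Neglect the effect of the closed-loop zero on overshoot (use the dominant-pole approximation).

1.78%

Forward path: (12.2 + 1.2s)·9.1/(s(s+5.7)). The closed-loop characteristic equation is s² + (5.7 + 9.1·1.2)s + 9.1·12.2 = 0.
That is s² + 16.62s + 111 = 0, so ω_n = 10.54 rad/s and ζ = 16.62/(2·10.54) = 0.7887.
%OS = 100·exp(−πζ/√(1−ζ²)) = 1.78%.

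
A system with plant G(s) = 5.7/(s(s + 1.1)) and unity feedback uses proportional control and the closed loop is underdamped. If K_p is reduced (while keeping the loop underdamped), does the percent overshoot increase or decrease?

decrease

ζ = 1.1/(2√(5.7K_p)) rises as K_p falls; higher damping means less overshoot.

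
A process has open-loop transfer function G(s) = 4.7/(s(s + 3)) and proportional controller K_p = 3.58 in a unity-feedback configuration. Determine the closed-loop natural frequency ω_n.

ω_n = 4.1 rad/s

1 + K_p·G(s) = 0 gives s² + 3s + 16.83 = 0.
Matching s² + 2ζω_n s + ω_n²: ω_n = √16.83 = 4.102 rad/s and 2ζω_n = 3, so ζ = 3/(2·4.102) = 0.366.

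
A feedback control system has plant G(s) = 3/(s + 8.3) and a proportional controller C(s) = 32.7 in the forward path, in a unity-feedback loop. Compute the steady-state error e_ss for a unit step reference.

The loop is type 0. Static position error constant K_pos = C(0)·G(0) = 32.7·0.3614 = 11.82.
Steady-state error to a unit step: e_ss = 1/(1+K_pos) = 1/12.82 = 0.078.

0.078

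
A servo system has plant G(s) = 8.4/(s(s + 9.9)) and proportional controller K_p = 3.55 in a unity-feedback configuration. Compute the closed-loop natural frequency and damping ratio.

ω_n = 5.46 rad/s, ζ = 0.906

With unity feedback the closed-loop characteristic equation is s² + 9.9s + 3.55·8.4 = s² + 9.9s + 29.82 = 0.
So ω_n² = 29.82 ⇒ ω_n = 5.461 rad/s, and ζ = 9.9/(2ω_n) = 0.906.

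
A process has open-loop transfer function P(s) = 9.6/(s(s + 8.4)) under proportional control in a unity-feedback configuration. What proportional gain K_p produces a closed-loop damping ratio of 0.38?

Closed-loop characteristic equation: s² + 8.4s + K_p·9.6 = 0.
So ω_n = √(9.6K_p) and 2ζω_n = 8.4, giving ζ = 8.4/(2√(9.6K_p)).
Setting ζ = 0.38: √(9.6K_p) = 8.4/(2·0.38) = 11.05, so K_p = 122.2/9.6 = 12.7.

K_p = 12.7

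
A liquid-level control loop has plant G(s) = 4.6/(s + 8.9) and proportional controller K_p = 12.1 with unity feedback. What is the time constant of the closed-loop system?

Closed-loop transfer function: T(s) = K_p·G(s)/(1 + K_p·G(s)) = 55.66/(s + 8.9 + 55.66) = 55.66/(s + 64.56).
Time constant τ = 1/64.56 = 0.0155 s.

τ = 0.0155 s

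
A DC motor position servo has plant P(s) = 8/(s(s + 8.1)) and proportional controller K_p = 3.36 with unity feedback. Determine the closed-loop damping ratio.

1 + K_p·P(s) = 0 gives s² + 8.1s + 26.88 = 0.
So ω_n² = 26.88 ⇒ ω_n = 5.185 rad/s, and ζ = 8.1/(2ω_n) = 0.781.

ζ = 0.781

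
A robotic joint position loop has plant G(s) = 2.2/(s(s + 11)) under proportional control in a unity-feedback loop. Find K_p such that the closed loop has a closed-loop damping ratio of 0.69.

K_p = 28.9

Closed-loop characteristic equation: s² + 11s + K_p·2.2 = 0.
So ω_n = √(2.2K_p) and 2ζω_n = 11, giving ζ = 11/(2√(2.2K_p)).
Setting ζ = 0.69: √(2.2K_p) = 11/(2·0.69) = 7.971, so K_p = 63.54/2.2 = 28.9.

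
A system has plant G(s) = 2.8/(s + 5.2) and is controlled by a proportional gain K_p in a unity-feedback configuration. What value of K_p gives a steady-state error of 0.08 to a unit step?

Steady-state error for a unit step on this type-0 loop is 1/(1 + K_p·G(0)).
G(0) = 0.5385. Require 1/(1 + K_p·0.5385) = 0.08, so 1 + 0.5385·K_p = 12.5.
K_p = (12.5 − 1)/0.5385 = 21.4.

K_p = 21.4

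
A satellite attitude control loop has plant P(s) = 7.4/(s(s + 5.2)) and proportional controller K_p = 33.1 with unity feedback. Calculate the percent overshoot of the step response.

58.9%

The closed-loop denominator s² + 5.2s + 244.9 gives ω_n = √244.9 = 15.65 and ζ = 5.2/(2ω_n) = 0.1661.
%OS = 100·exp(−πζ/√(1−ζ²)) = 100·exp(−π·0.1661/√0.9724) = 58.9%.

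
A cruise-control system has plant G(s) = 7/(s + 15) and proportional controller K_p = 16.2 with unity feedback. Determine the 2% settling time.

Closed-loop transfer function: T(s) = K_p·G(s)/(1 + K_p·G(s)) = 113.4/(s + 15 + 113.4) = 113.4/(s + 128.4).
Time constant τ = 1/128.4 = 0.007788 s, so the 2% settling time is about 4τ = 0.0312 s.

T_s ≈ 0.0312 s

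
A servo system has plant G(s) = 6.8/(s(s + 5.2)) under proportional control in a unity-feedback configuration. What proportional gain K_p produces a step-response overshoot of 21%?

K_p = 5.02

From %OS = 100·exp(−πζ/√(1−ζ²)) = 21%, ζ = −ln(0.21)/√(π²+ln²(0.21)) = 0.4449.
Characteristic equation s² + 5.2s + 6.8K_p = 0 gives ζ = 5.2/(2√(6.8K_p)).
Setting ζ = 0.4449: √(6.8K_p) = 5.2/(2·0.4449) = 5.844, so K_p = 34.15/6.8 = 5.02.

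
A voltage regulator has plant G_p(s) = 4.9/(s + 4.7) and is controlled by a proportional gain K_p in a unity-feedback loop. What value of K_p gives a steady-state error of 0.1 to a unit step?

K_p = 8.63

Steady-state error for a unit step on this type-0 loop is 1/(1 + K_p·G_p(0)).
G_p(0) = 1.043. Require 1/(1 + K_p·1.043) = 0.1, so 1 + 1.043·K_p = 10.
K_p = (10 − 1)/1.043 = 8.63.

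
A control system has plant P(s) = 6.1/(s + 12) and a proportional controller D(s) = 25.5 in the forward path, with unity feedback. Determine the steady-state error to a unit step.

0.0716

The loop is type 0. Static position error constant K_pos = D(0)·P(0) = 25.5·0.5083 = 12.96.
Steady-state error to a unit step: e_ss = 1/(1+K_pos) = 1/13.96 = 0.0716.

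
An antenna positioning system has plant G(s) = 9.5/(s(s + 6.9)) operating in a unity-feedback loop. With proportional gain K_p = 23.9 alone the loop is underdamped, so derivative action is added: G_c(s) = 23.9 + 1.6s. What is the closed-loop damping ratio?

Forward path: (23.9 + 1.6s)·9.5/(s(s+6.9)). The closed-loop characteristic equation is s² + (6.9 + 9.5·1.6)s + 9.5·23.9 = 0.
That is s² + 22.1s + 227 = 0, so ω_n = 15.07 rad/s and ζ = 22.1/(2·15.07) = 0.7333.

ζ = 0.733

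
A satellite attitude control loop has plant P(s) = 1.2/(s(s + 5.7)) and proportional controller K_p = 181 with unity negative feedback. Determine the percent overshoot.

53.8%

Closed-loop characteristic equation: s² + 5.7s + 217.2 = 0, so ω_n = 14.74 rad/s and ζ = 5.7/(2·14.74) = 0.1934.
%OS = 100·exp(−πζ/√(1−ζ²)) = 100·exp(−π·0.1934/√0.9626) = 53.8%.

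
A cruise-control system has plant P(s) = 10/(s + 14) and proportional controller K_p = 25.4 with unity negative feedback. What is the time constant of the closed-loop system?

τ = 0.00373 s

Closed-loop transfer function: T(s) = K_p·P(s)/(1 + K_p·P(s)) = 254/(s + 14 + 254) = 254/(s + 268).
Time constant τ = 1/268 = 0.00373 s.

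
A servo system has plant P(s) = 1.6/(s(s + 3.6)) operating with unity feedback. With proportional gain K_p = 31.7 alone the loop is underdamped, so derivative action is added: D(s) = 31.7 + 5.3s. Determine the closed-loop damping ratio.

Forward path: (31.7 + 5.3s)·1.6/(s(s+3.6)). The closed-loop characteristic equation is s² + (3.6 + 1.6·5.3)s + 1.6·31.7 = 0.
That is s² + 12.08s + 50.72 = 0, so ω_n = 7.122 rad/s and ζ = 12.08/(2·7.122) = 0.8481.

ζ = 0.848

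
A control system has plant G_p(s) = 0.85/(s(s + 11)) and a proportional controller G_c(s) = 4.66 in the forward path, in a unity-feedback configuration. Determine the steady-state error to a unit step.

The open loop G_c(s)G_p(s) has a pole at the origin (type 1), so the static position error constant is infinite and e_ss = 1/(1+∞) = 0.

0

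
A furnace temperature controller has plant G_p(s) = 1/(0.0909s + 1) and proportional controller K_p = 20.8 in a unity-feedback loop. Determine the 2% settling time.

Closed loop: T(s) = K_p·G_p/(1+K_p·G_p) = 20.8/(0.0909s + 1 + 20.8), with pole at s = −(1 + 20.8)/0.0909 = −239.8.
τ = 1/239.8 = 0.00417 s, so 2% settling time ≈ 4τ = 0.0167 s.

T_s ≈ 0.0167 s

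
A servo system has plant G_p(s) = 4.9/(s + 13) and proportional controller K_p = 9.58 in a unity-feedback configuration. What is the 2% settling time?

Closed-loop transfer function: T(s) = K_p·G_p(s)/(1 + K_p·G_p(s)) = 46.94/(s + 13 + 46.94) = 46.94/(s + 59.94).
Time constant τ = 1/59.94 = 0.01668 s, so the 2% settling time is about 4τ = 0.0667 s.

T_s ≈ 0.0667 s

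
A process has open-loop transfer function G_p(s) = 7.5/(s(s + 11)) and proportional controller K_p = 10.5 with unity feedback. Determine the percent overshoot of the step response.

8.37%

The closed-loop denominator s² + 11s + 78.75 gives ω_n = √78.75 = 8.874 and ζ = 11/(2ω_n) = 0.6198.
%OS = 100·exp(−πζ/√(1−ζ²)) = 100·exp(−π·0.6198/√0.6159) = 8.37%.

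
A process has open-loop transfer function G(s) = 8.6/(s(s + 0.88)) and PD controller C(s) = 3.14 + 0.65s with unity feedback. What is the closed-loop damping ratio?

Forward path: (3.14 + 0.65s)·8.6/(s(s+0.88)). The closed-loop characteristic equation is s² + (0.88 + 8.6·0.65)s + 8.6·3.14 = 0.
That is s² + 6.47s + 27 = 0, so ω_n = 5.197 rad/s and ζ = 6.47/(2·5.197) = 0.6225.

ζ = 0.623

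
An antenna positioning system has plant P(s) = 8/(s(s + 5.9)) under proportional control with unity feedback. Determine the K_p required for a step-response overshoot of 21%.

K_p = 5.5

From %OS = 100·exp(−πζ/√(1−ζ²)) = 21%, ζ = −ln(0.21)/√(π²+ln²(0.21)) = 0.4449.
Characteristic equation s² + 5.9s + 8K_p = 0 gives ζ = 5.9/(2√(8K_p)).
Setting ζ = 0.4449: √(8K_p) = 5.9/(2·0.4449) = 6.631, so K_p = 43.97/8 = 5.5.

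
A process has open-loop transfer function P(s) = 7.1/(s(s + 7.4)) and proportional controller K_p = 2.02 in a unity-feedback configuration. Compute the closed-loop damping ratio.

ζ = 0.977

With unity feedback the closed-loop characteristic equation is s² + 7.4s + 2.02·7.1 = s² + 7.4s + 14.34 = 0.
So ω_n² = 14.34 ⇒ ω_n = 3.787 rad/s, and ζ = 7.4/(2ω_n) = 0.977.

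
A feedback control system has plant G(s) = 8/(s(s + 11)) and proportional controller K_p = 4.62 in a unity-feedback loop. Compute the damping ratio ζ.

ζ = 0.905

With unity feedback the closed-loop characteristic equation is s² + 11s + 4.62·8 = s² + 11s + 36.96 = 0.
So ω_n² = 36.96 ⇒ ω_n = 6.079 rad/s, and ζ = 11/(2ω_n) = 0.905.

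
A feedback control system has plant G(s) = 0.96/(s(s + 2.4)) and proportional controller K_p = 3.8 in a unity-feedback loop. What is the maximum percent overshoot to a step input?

Closed-loop characteristic equation: s² + 2.4s + 3.648 = 0, so ω_n = 1.91 rad/s and ζ = 2.4/(2·1.91) = 0.6283.
%OS = 100·exp(−πζ/√(1−ζ²)) = 100·exp(−π·0.6283/√0.6053) = 7.91%.

7.91%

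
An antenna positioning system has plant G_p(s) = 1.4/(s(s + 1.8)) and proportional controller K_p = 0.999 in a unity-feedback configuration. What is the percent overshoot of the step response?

Closed-loop characteristic equation: s² + 1.8s + 1.399 = 0, so ω_n = 1.183 rad/s and ζ = 1.8/(2·1.183) = 0.761.
%OS = 100·exp(−πζ/√(1−ζ²)) = 100·exp(−π·0.761/√0.4208) = 2.51%.

2.51%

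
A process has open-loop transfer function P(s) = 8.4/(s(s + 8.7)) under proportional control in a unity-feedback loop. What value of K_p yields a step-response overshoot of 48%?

From %OS = 100·exp(−πζ/√(1−ζ²)) = 48%, ζ = −ln(0.48)/√(π²+ln²(0.48)) = 0.2275.
Characteristic equation s² + 8.7s + 8.4K_p = 0 gives ζ = 8.7/(2√(8.4K_p)).
Setting ζ = 0.2275: √(8.4K_p) = 8.7/(2·0.2275) = 19.12, so K_p = 365.6/8.4 = 43.5.

K_p = 43.5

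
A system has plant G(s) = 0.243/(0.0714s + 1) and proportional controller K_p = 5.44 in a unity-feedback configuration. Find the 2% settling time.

Closed loop: T(s) = K_p·G/(1+K_p·G) = 1.322/(0.0714s + 1 + 1.322), with pole at s = −(1 + 1.322)/0.0714 = −32.52.
τ = 1/32.52 = 0.03075 s, so 2% settling time ≈ 4τ = 0.123 s.

T_s ≈ 0.123 s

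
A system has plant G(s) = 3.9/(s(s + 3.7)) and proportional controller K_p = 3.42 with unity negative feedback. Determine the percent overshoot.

15.8%

From 1 + K_pG(s) = 0: s² + 3.7s + 13.34 = 0 ⇒ ω_n = 3.652, ζ = 0.5066.
%OS = 100·exp(−πζ/√(1−ζ²)) = 100·exp(−π·0.5066/√0.7434) = 15.8%.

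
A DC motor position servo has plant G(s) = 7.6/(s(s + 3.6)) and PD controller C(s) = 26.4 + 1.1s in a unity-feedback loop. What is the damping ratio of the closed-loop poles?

Forward path: (26.4 + 1.1s)·7.6/(s(s+3.6)). The closed-loop characteristic equation is s² + (3.6 + 7.6·1.1)s + 7.6·26.4 = 0.
That is s² + 11.96s + 200.6 = 0, so ω_n = 14.16 rad/s and ζ = 11.96/(2·14.16) = 0.4222.

ζ = 0.422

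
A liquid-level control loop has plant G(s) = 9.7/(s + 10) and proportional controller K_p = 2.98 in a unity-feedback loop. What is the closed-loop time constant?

τ = 0.0257 s

Closed-loop transfer function: T(s) = K_p·G(s)/(1 + K_p·G(s)) = 28.91/(s + 10 + 28.91) = 28.91/(s + 38.91).
Time constant τ = 1/38.91 = 0.0257 s.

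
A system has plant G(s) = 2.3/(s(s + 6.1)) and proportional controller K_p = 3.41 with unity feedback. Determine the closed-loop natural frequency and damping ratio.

ω_n = 2.8 rad/s, ζ = 1.09

1 + K_p·G(s) = 0 gives s² + 6.1s + 7.843 = 0.
So ω_n² = 7.843 ⇒ ω_n = 2.801 rad/s, and ζ = 6.1/(2ω_n) = 1.09.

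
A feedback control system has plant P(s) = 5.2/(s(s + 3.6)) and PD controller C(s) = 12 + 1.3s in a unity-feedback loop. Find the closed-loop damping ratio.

ζ = 0.656

Forward path: (12 + 1.3s)·5.2/(s(s+3.6)). The closed-loop characteristic equation is s² + (3.6 + 5.2·1.3)s + 5.2·12 = 0.
That is s² + 10.36s + 62.4 = 0, so ω_n = 7.899 rad/s and ζ = 10.36/(2·7.899) = 0.6557.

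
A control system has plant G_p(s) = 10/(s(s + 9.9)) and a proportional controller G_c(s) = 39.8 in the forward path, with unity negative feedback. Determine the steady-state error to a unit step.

The open loop G_c(s)G_p(s) has a pole at the origin (type 1), so the static position error constant is infinite and e_ss = 1/(1+∞) = 0.

0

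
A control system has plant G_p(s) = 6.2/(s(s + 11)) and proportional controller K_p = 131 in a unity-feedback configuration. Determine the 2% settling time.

T_s ≈ 0.727 s

The closed-loop denominator s² + 11s + 812.2 gives ω_n = √812.2 = 28.5 and ζ = 11/(2ω_n) = 0.193.
2% settling time T_s ≈ 4/(ζω_n) = 4/5.5 = 0.727 s.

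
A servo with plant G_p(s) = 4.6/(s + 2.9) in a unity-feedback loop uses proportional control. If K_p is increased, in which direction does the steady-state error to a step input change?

e_ss = 1/(1 + K_p·G_p(0)); a larger K_p raises the denominator, so e_ss decreases.

decrease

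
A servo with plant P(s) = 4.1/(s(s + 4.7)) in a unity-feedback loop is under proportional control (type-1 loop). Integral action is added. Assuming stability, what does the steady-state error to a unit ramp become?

The integrator raises the loop to type 2, so K_v → ∞ and e_ss to a ramp is zero.

0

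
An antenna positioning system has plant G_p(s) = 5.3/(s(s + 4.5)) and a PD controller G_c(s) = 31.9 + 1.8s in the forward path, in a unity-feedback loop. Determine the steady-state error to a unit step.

The open loop G_c(s)G_p(s) has a pole at the origin (type 1), so the static position error constant is infinite and e_ss = 1/(1+∞) = 0.

0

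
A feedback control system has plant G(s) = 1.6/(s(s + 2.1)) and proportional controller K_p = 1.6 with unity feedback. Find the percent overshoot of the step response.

6.51%

From 1 + K_pG(s) = 0: s² + 2.1s + 2.56 = 0 ⇒ ω_n = 1.6, ζ = 0.6562.
%OS = 100·exp(−πζ/√(1−ζ²)) = 100·exp(−π·0.6562/√0.5693) = 6.51%.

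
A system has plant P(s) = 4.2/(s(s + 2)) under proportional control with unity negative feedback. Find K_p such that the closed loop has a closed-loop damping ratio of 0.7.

K_p = 0.486

Closed-loop characteristic equation: s² + 2s + K_p·4.2 = 0.
So ω_n = √(4.2K_p) and 2ζω_n = 2, giving ζ = 2/(2√(4.2K_p)).
Setting ζ = 0.7: √(4.2K_p) = 2/(2·0.7) = 1.429, so K_p = 2.041/4.2 = 0.486.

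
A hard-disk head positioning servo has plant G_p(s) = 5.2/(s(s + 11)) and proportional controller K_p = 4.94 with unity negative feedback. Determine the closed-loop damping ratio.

1 + K_p·G_p(s) = 0 gives s² + 11s + 25.69 = 0.
So ω_n² = 25.69 ⇒ ω_n = 5.068 rad/s, and ζ = 11/(2ω_n) = 1.09.

ζ = 1.09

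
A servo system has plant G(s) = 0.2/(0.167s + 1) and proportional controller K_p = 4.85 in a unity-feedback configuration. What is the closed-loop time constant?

Closed loop: T(s) = K_p·G/(1+K_p·G) = 0.97/(0.167s + 1 + 0.97), with pole at s = −(1 + 0.97)/0.167 = −11.8.
Closed-loop time constant τ = 1/11.8 = 0.0848 s.

τ = 0.0848 s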